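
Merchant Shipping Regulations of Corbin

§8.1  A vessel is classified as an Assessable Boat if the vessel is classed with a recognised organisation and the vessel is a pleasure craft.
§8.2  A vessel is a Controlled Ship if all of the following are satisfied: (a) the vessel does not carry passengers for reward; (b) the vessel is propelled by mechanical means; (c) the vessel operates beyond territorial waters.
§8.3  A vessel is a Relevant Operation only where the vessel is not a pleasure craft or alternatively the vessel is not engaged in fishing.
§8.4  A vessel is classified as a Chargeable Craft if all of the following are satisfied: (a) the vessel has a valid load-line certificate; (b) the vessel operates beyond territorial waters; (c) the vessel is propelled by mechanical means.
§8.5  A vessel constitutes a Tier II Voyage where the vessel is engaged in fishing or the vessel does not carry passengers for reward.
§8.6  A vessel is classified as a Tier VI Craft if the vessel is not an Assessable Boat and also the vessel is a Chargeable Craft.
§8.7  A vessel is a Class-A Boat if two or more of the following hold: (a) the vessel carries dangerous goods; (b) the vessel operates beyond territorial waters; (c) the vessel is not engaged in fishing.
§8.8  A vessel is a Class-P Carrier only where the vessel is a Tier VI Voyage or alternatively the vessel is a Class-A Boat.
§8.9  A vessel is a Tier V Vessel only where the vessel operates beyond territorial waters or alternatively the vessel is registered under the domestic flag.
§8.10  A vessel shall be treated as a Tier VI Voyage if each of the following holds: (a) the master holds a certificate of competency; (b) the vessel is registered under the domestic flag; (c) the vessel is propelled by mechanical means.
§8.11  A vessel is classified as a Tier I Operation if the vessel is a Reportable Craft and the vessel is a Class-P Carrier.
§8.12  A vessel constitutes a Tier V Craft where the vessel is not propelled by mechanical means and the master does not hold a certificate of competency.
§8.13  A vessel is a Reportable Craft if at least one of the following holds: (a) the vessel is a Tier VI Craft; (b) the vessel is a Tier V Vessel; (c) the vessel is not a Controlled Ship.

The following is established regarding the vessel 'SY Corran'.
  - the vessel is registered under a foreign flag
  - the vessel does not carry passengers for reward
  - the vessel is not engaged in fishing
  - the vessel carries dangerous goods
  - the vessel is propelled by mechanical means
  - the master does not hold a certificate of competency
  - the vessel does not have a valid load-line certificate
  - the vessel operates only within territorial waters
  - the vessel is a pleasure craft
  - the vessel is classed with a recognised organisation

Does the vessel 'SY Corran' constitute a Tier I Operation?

Under §8.1: the vessel is classed with a recognised organisation? yes; and the vessel is a pleasure craft? yes. So the vessel is an Assessable Boat.
Under §8.4: the vessel has a valid load-line certificate? no; and the vessel operates beyond territorial waters? no; and the vessel is propelled by mechanical means? yes. So the vessel is not a Chargeable Craft.
Under §8.6: not an Assessable Boat (§8.1)? no; and Chargeable Craft (§8.4)? no. So the vessel is not a Tier VI Craft.
Under §8.9: the vessel operates beyond territorial waters? no; or the vessel is registered under the domestic flag? no. So the vessel is not a Tier V Vessel.
Under §8.2: the vessel does not carry passengers for reward? yes; and the vessel is propelled by mechanical means? yes; and the vessel operates beyond territorial waters? no. So the vessel is not a Controlled Ship.
Under §8.13: Tier VI Craft (§8.6)? no; or Tier V Vessel (§8.9)? no; or not a Controlled Ship (§8.2)? yes. So the vessel is a Reportable Craft.
Under §8.10: the master holds a certificate of competency? no; and the vessel is registered under the domestic flag? no; and the vessel is propelled by mechanical means? yes. So the vessel is not a Tier VI Voyage.
Under §8.7: the vessel carries dangerous goods? yes; the vessel operates beyond territorial waters? no; the vessel is not engaged in fishing? yes — 2 of 3 hold (need ≥2) → satisfied.
Under §8.8: Tier VI Voyage (§8.10)? no; or Class-A Boat (§8.7)? yes. So the vessel is a Class-P Carrier.
Under §8.11: Reportable Craft (§8.13)? yes; and Class-P Carrier (§8.8)? yes. So the vessel is a Tier I Operation.

Yes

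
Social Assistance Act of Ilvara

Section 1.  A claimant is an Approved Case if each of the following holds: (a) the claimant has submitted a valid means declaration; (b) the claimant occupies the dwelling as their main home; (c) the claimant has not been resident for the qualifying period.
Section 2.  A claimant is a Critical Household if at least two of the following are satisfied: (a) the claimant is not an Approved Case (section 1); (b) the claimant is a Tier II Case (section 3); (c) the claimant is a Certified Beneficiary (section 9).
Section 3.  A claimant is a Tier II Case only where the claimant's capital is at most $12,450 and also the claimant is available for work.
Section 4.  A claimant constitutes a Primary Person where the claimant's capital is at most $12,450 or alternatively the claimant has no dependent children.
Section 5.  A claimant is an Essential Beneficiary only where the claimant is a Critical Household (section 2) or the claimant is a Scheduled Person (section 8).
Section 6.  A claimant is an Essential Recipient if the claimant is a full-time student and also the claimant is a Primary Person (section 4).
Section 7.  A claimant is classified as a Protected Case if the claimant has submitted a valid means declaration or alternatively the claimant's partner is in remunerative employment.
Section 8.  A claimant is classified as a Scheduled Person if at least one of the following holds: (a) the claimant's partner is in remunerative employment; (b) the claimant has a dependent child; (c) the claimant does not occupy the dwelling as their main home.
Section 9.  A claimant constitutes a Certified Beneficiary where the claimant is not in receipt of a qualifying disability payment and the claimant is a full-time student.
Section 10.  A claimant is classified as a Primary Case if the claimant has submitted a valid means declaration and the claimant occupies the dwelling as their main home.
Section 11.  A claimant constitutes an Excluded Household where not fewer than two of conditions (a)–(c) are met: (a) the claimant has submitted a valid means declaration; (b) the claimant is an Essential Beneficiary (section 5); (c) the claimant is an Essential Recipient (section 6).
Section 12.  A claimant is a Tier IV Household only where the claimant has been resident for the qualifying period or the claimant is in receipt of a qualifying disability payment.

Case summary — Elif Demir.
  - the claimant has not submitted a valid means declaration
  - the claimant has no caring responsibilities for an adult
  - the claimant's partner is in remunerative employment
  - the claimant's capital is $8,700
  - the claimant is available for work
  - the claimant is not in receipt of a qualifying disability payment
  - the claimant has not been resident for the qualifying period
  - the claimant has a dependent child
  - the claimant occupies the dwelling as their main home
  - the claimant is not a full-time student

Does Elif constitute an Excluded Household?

No

Under section 1: the claimant has submitted a valid means declaration? no; and the claimant occupies the dwelling as their main home? yes; and the claimant has not been resident for the qualifying period? yes. So the claimant is not an Approved Case.
Under section 3: claimant's capital: $8,700 ≤ $12,450? yes; and the claimant is available for work? yes. So the claimant is a Tier II Case.
Under section 9: the claimant is not in receipt of a qualifying disability payment? yes; and the claimant is a full-time student? no. So the claimant is not a Certified Beneficiary.
Under section 2: not an Approved Case (section 1)? yes; Tier II Case (section 3)? yes; Certified Beneficiary (section 9)? no — 2 of 3 hold (need ≥2) → satisfied.
Under section 8: the claimant's partner is in remunerative employment? yes; or the claimant has a dependent child? yes; or the claimant does not occupy the dwelling as their main home? no. So the claimant is a Scheduled Person.
Under section 5: Critical Household (section 2)? yes; or Scheduled Person (section 8)? yes. So the claimant is an Essential Beneficiary.
Under section 4: claimant's capital: $8,700 ≤ $12,450? yes; or the claimant has no dependent children? no. So the claimant is a Primary Person.
Under section 6: the claimant is a full-time student? no; and Primary Person (section 4)? yes. So the claimant is not an Essential Recipient.
Under section 11: the claimant has submitted a valid means declaration? no; Essential Beneficiary (section 5)? yes; Essential Recipient (section 6)? no — 1 of 3 hold (need ≥2) → not satisfied.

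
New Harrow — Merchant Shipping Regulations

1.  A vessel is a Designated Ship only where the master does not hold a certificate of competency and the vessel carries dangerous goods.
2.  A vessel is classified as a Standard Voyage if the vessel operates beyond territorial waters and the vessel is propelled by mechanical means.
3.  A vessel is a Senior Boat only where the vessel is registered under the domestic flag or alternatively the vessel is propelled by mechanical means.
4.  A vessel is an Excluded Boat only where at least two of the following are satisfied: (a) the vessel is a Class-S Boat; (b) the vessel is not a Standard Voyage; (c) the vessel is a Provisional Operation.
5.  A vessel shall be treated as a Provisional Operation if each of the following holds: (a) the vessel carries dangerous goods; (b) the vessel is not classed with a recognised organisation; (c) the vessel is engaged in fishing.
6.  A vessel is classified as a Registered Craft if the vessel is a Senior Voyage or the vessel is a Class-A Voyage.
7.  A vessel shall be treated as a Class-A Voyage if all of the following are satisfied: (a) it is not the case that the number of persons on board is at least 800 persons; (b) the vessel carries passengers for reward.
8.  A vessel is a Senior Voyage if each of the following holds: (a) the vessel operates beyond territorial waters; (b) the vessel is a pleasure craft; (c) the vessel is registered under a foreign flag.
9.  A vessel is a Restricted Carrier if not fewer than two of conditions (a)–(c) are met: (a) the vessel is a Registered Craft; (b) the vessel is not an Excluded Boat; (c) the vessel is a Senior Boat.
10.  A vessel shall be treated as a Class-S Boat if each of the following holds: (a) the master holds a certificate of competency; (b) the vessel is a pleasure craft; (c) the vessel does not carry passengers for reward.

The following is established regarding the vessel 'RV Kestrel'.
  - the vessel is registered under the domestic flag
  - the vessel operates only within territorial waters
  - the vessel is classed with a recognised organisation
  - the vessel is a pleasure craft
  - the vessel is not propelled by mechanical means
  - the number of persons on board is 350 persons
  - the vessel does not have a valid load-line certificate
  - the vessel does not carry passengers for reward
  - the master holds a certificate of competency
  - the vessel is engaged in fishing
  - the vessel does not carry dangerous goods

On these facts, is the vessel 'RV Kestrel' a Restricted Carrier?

paragraph 8 — Senior Voyage: [the vessel operates beyond territorial waters? no] AND [the vessel is a pleasure craft? yes] AND [the vessel is registered under a foreign flag? no] → not satisfied.
paragraph 7 — Class-A Voyage: [number of persons on board: 350 persons ≥ 800 persons? no, so negated condition yes] AND [the vessel carries passengers for reward? no] → not satisfied.
paragraph 6 — Registered Craft: [Senior Voyage (paragraph 8)? no] OR [Class-A Voyage (paragraph 7)? no] → not satisfied.
paragraph 10 — Class-S Boat: [the master holds a certificate of competency? yes] AND [the vessel is a pleasure craft? yes] AND [the vessel does not carry passengers for reward? yes] → satisfied.
paragraph 2 — Standard Voyage: [the vessel operates beyond territorial waters? no] AND [the vessel is propelled by mechanical means? no] → not satisfied.
paragraph 5 — Provisional Operation: [the vessel carries dangerous goods? no] AND [the vessel is not classed with a recognised organisation? no] AND [the vessel is engaged in fishing? yes] → not satisfied.
paragraph 4 — Excluded Boat: Class-S Boat (paragraph 10)? yes; not a Standard Voyage (paragraph 2)? yes; Provisional Operation (paragraph 5)? no — 2 of 3 hold (need ≥2) → satisfied.
paragraph 3 — Senior Boat: [the vessel is registered under the domestic flag? yes] OR [the vessel is propelled by mechanical means? no] → satisfied.
paragraph 9 — Restricted Carrier: Registered Craft (paragraph 6)? no; not an Excluded Boat (paragraph 4)? no; Senior Boat (paragraph 3)? yes — 1 of 3 hold (need ≥2) → not satisfied.

No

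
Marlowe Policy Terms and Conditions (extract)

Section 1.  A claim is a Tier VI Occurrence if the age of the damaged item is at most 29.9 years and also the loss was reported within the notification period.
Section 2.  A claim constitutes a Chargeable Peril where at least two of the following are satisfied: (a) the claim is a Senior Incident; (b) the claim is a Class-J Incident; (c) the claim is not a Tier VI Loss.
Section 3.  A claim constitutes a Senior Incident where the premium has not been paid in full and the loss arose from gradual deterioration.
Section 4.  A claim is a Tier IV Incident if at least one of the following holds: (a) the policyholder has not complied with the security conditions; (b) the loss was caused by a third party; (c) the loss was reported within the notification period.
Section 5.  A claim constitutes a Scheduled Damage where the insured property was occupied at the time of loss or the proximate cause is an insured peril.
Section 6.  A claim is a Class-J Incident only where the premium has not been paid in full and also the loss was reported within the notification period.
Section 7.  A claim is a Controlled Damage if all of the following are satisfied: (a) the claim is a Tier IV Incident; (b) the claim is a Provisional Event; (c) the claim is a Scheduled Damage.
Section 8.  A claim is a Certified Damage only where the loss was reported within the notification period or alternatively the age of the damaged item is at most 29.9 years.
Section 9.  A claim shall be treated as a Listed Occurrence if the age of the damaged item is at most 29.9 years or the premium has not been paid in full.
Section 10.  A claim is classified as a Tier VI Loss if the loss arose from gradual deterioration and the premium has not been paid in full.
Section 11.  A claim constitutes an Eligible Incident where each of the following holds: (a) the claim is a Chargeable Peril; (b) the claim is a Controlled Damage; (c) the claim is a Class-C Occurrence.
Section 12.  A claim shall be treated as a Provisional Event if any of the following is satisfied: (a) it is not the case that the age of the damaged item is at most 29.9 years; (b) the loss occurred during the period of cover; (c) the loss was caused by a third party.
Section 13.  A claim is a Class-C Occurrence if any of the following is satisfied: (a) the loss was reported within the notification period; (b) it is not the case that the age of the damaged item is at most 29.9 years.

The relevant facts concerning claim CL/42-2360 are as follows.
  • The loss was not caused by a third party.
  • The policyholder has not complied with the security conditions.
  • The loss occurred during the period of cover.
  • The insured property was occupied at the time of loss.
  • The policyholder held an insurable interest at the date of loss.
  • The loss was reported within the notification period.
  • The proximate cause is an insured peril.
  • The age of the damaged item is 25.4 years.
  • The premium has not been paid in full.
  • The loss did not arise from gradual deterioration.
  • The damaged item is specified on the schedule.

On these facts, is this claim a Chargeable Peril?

section 3 — Senior Incident: [the premium has not been paid in full? yes] AND [the loss arose from gradual deterioration? no] → not satisfied.
section 6 — Class-J Incident: [the premium has not been paid in full? yes] AND [the loss was reported within the notification period? yes] → satisfied.
section 10 — Tier VI Loss: [the loss arose from gradual deterioration? no] AND [the premium has not been paid in full? yes] → not satisfied.
section 2 — Chargeable Peril: Senior Incident (section 3)? no; Class-J Incident (section 6)? yes; not a Tier VI Loss (section 10)? yes — 2 of 3 hold (need ≥2) → satisfied.

Yes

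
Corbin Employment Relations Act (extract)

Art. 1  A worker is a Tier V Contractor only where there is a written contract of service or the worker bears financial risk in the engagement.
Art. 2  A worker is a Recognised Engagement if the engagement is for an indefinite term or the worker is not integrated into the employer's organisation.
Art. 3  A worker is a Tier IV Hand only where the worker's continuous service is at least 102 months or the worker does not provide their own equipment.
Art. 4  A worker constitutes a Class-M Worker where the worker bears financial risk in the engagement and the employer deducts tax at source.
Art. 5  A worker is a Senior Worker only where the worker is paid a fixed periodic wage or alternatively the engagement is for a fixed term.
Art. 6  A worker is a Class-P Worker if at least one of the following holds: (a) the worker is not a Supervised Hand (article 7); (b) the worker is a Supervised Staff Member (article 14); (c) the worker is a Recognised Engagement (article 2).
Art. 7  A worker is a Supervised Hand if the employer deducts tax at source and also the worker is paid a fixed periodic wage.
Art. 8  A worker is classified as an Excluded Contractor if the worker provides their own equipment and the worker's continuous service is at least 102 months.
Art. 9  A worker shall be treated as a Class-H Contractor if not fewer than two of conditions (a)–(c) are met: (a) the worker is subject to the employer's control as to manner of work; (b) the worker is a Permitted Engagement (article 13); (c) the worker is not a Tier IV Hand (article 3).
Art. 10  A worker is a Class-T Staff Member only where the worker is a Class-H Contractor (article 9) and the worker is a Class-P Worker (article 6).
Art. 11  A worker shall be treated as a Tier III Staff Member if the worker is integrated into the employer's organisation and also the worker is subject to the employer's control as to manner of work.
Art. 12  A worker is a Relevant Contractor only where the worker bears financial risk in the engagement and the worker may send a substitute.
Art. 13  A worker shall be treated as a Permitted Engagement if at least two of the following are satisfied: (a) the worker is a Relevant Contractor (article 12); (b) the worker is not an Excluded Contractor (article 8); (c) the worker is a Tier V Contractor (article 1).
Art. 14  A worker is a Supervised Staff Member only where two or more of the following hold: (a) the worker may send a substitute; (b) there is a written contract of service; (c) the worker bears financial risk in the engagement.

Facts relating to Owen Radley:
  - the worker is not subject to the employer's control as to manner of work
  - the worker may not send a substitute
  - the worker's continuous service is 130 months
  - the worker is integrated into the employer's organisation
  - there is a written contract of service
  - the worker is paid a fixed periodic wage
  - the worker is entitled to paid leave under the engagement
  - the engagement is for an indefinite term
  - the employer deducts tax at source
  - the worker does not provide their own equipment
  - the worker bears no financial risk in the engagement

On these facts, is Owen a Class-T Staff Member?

article 12 — Relevant Contractor: [the worker bears financial risk in the engagement? no] AND [the worker may send a substitute? no] → not satisfied.
article 8 — Excluded Contractor: [the worker provides their own equipment? no] AND [worker's continuous service: 130 months ≥ 102 months? yes] → not satisfied.
article 1 — Tier V Contractor: [there is a written contract of service? yes] OR [the worker bears financial risk in the engagement? no] → satisfied.
article 13 — Permitted Engagement: Relevant Contractor (article 12)? no; not an Excluded Contractor (article 8)? yes; Tier V Contractor (article 1)? yes — 2 of 3 hold (need ≥2) → satisfied.
article 3 — Tier IV Hand: [worker's continuous service: 130 months ≥ 102 months? yes] OR [the worker does not provide their own equipment? yes] → satisfied.
article 9 — Class-H Contractor: the worker is subject to the employer's control as to manner of work? no; Permitted Engagement (article 13)? yes; not a Tier IV Hand (article 3)? no — 1 of 3 hold (need ≥2) → not satisfied.
article 7 — Supervised Hand: [the employer deducts tax at source? yes] AND [the worker is paid a fixed periodic wage? yes] → satisfied.
article 14 — Supervised Staff Member: the worker may send a substitute? no; there is a written contract of service? yes; the worker bears financial risk in the engagement? no — 1 of 3 hold (need ≥2) → not satisfied.
article 2 — Recognised Engagement: [the engagement is for an indefinite term? yes] OR [the worker is not integrated into the employer's organisation? no] → satisfied.
article 6 — Class-P Worker: [not a Supervised Hand (article 7)? no] OR [Supervised Staff Member (article 14)? no] OR [Recognised Engagement (article 2)? yes] → satisfied.
article 10 — Class-T Staff Member: [Class-H Contractor (article 9)? no] AND [Class-P Worker (article 6)? yes] → not satisfied.

No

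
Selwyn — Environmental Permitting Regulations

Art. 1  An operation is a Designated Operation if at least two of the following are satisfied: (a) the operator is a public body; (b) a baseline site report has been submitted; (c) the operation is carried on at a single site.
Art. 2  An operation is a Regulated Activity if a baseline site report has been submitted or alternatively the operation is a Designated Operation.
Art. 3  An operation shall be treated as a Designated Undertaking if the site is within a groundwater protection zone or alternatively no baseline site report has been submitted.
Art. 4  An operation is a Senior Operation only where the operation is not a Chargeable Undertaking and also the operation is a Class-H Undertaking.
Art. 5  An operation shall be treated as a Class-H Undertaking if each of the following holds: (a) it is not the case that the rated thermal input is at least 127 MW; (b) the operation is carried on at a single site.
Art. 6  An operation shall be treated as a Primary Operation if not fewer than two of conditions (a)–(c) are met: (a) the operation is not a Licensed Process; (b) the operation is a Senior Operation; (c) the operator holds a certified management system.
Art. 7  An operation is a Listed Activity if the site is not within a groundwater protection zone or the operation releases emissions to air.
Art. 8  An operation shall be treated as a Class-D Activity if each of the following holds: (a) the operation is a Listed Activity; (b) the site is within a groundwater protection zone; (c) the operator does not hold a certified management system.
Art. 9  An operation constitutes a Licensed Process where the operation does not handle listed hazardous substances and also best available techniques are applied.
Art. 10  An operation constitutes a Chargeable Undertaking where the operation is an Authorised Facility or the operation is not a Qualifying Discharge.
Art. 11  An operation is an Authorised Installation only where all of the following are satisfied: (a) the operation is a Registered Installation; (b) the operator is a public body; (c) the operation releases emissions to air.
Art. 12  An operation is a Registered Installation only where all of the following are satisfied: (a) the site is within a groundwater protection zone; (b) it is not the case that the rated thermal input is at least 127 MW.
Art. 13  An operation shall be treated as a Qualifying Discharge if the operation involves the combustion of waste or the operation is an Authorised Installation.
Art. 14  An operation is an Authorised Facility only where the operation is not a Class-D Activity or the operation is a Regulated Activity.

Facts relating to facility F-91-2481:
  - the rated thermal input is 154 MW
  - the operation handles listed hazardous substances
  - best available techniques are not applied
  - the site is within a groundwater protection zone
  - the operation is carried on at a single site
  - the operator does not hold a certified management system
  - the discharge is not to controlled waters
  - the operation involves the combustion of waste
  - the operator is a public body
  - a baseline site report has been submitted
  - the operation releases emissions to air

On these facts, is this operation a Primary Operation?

Under article 9: the operation does not handle listed hazardous substances? no; and best available techniques are applied? no. So the operation is not a Licensed Process.
Under article 7: the site is not within a groundwater protection zone? no; or the operation releases emissions to air? yes. So the operation is a Listed Activity.
Under article 8: Listed Activity (article 7)? yes; and the site is within a groundwater protection zone? yes; and the operator does not hold a certified management system? yes. So the operation is a Class-D Activity.
Under article 1: the operator is a public body? yes; a baseline site report has been submitted? yes; the operation is carried on at a single site? yes — 3 of 3 hold (need ≥2) → satisfied.
Under article 2: a baseline site report has been submitted? yes; or Designated Operation (article 1)? yes. So the operation is a Regulated Activity.
Under article 14: not a Class-D Activity (article 8)? no; or Regulated Activity (article 2)? yes. So the operation is an Authorised Facility.
Under article 12: the site is within a groundwater protection zone? yes; and rated thermal input: 154 MW ≥ 127 MW? yes, so negated condition no. So the operation is not a Registered Installation.
Under article 11: Registered Installation (article 12)? no; and the operator is a public body? yes; and the operation releases emissions to air? yes. So the operation is not an Authorised Installation.
Under article 13: the operation involves the combustion of waste? yes; or Authorised Installation (article 11)? no. So the operation is a Qualifying Discharge.
Under article 10: Authorised Facility (article 14)? yes; or not a Qualifying Discharge (article 13)? no. So the operation is a Chargeable Undertaking.
Under article 5: rated thermal input: 154 MW ≥ 127 MW? yes, so negated condition no; and the operation is carried on at a single site? yes. So the operation is not a Class-H Undertaking.
Under article 4: not a Chargeable Undertaking (article 10)? no; and Class-H Undertaking (article 5)? no. So the operation is not a Senior Operation.
Under article 6: not a Licensed Process (article 9)? yes; Senior Operation (article 4)? no; the operator holds a certified management system? no — 1 of 3 hold (need ≥2) → not satisfied.

No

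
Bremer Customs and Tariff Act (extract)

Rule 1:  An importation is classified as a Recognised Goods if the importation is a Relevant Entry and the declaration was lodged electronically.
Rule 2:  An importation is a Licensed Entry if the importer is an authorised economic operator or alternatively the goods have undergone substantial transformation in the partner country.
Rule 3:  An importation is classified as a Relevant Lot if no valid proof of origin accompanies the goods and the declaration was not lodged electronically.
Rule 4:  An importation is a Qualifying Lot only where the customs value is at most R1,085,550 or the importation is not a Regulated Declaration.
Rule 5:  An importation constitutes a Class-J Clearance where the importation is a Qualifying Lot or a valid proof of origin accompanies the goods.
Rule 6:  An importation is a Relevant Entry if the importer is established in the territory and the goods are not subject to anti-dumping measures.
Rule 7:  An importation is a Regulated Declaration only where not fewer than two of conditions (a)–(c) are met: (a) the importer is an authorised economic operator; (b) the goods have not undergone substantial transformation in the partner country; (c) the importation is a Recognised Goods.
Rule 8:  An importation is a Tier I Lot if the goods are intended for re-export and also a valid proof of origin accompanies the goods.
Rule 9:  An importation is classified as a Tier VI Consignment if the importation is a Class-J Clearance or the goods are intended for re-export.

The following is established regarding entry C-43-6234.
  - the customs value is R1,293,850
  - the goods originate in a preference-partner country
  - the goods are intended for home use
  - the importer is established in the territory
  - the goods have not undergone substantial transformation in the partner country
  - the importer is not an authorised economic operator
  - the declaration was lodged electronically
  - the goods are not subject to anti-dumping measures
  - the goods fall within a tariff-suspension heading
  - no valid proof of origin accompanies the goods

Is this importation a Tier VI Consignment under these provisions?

No

rule 6 — Relevant Entry: [the importer is established in the territory? yes] AND [the goods are not subject to anti-dumping measures? yes] → satisfied.
rule 1 — Recognised Goods: [Relevant Entry (rule 6)? yes] AND [the declaration was lodged electronically? yes] → satisfied.
rule 7 — Regulated Declaration: the importer is an authorised economic operator? no; the goods have not undergone substantial transformation in the partner country? yes; Recognised Goods (rule 1)? yes — 2 of 3 hold (need ≥2) → satisfied.
rule 4 — Qualifying Lot: [customs value: R1,293,850 ≤ R1,085,550? no] OR [not a Regulated Declaration (rule 7)? no] → not satisfied.
rule 5 — Class-J Clearance: [Qualifying Lot (rule 4)? no] OR [a valid proof of origin accompanies the goods? no] → not satisfied.
rule 9 — Tier VI Consignment: [Class-J Clearance (rule 5)? no] OR [the goods are intended for re-export? no] → not satisfied.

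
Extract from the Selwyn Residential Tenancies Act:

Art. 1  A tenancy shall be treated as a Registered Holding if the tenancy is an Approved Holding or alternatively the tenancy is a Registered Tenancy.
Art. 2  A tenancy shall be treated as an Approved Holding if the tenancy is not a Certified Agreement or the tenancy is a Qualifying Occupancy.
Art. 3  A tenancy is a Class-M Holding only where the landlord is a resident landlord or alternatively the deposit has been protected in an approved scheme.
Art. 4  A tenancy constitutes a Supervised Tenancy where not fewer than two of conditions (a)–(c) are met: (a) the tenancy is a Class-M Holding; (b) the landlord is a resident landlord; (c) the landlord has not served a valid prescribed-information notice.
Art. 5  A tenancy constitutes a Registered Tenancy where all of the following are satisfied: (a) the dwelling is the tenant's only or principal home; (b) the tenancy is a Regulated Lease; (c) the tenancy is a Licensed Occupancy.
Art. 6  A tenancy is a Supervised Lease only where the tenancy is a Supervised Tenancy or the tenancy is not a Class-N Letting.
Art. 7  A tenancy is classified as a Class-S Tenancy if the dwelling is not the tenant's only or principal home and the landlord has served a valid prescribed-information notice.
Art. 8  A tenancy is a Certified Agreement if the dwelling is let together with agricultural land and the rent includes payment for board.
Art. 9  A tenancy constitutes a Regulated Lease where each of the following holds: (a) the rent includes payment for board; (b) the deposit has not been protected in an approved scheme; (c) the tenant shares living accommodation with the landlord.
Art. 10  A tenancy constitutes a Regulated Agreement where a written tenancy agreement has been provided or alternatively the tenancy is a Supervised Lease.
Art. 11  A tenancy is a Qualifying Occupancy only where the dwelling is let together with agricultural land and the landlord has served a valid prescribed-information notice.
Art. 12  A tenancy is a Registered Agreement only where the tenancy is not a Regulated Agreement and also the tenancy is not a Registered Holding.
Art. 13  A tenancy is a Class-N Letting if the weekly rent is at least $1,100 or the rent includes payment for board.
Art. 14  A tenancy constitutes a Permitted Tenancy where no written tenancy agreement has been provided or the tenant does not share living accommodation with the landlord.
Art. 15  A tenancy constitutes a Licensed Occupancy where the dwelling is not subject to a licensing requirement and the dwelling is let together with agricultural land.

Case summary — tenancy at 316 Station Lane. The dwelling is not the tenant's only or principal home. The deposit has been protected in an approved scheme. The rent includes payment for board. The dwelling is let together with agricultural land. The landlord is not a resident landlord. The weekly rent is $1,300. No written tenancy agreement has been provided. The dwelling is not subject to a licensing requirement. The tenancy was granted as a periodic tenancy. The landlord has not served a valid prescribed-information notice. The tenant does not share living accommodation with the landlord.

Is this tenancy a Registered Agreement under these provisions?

No

article 3 — Class-M Holding: [the landlord is a resident landlord? no] OR [the deposit has been protected in an approved scheme? yes] → satisfied.
article 4 — Supervised Tenancy: Class-M Holding (article 3)? yes; the landlord is a resident landlord? no; the landlord has not served a valid prescribed-information notice? yes — 2 of 3 hold (need ≥2) → satisfied.
article 13 — Class-N Letting: [weekly rent: $1,300 ≥ $1,100? yes] OR [the rent includes payment for board? yes] → satisfied.
article 6 — Supervised Lease: [Supervised Tenancy (article 4)? yes] OR [not a Class-N Letting (article 13)? no] → satisfied.
article 10 — Regulated Agreement: [a written tenancy agreement has been provided? no] OR [Supervised Lease (article 6)? yes] → satisfied.
article 8 — Certified Agreement: [the dwelling is let together with agricultural land? yes] AND [the rent includes payment for board? yes] → satisfied.
article 11 — Qualifying Occupancy: [the dwelling is let together with agricultural land? yes] AND [the landlord has served a valid prescribed-information notice? no] → not satisfied.
article 2 — Approved Holding: [not a Certified Agreement (article 8)? no] OR [Qualifying Occupancy (article 11)? no] → not satisfied.
article 9 — Regulated Lease: [the rent includes payment for board? yes] AND [the deposit has not been protected in an approved scheme? no] AND [the tenant shares living accommodation with the landlord? no] → not satisfied.
article 15 — Licensed Occupancy: [the dwelling is not subject to a licensing requirement? yes] AND [the dwelling is let together with agricultural land? yes] → satisfied.
article 5 — Registered Tenancy: [the dwelling is the tenant's only or principal home? no] AND [Regulated Lease (article 9)? no] AND [Licensed Occupancy (article 15)? yes] → not satisfied.
article 1 — Registered Holding: [Approved Holding (article 2)? no] OR [Registered Tenancy (article 5)? no] → not satisfied.
article 12 — Registered Agreement: [not a Regulated Agreement (article 10)? no] AND [not a Registered Holding (article 1)? yes] → not satisfied.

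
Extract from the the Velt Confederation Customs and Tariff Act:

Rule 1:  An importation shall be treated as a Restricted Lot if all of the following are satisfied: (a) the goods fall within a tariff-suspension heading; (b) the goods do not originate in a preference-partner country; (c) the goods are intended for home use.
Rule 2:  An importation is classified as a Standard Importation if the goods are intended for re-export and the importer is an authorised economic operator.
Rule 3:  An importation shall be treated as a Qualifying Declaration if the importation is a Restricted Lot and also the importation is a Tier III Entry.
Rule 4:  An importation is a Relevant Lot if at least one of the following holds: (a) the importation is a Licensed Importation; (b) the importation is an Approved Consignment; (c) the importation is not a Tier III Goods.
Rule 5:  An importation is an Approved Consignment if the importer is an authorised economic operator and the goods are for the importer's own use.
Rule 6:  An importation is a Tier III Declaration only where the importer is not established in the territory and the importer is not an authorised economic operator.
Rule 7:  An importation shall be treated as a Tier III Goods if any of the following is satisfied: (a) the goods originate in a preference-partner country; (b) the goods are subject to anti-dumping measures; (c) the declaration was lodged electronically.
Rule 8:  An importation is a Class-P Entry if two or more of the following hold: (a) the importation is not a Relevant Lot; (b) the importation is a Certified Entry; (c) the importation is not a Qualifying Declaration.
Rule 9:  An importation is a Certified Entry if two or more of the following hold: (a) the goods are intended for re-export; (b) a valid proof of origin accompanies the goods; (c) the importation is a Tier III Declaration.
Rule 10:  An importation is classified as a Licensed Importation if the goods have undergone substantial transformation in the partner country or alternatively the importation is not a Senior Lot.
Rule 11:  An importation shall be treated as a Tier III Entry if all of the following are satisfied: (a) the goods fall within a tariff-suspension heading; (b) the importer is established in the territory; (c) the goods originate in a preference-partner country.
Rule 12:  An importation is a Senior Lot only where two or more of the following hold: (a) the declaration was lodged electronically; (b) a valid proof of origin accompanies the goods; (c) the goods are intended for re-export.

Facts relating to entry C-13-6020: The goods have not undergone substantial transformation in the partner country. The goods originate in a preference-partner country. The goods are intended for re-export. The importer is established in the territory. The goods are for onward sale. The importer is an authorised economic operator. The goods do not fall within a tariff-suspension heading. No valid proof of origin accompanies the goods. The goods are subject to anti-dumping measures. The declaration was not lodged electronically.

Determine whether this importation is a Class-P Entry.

rule 12 — Senior Lot: the declaration was lodged electronically? no; a valid proof of origin accompanies the goods? no; the goods are intended for re-export? yes — 1 of 3 hold (need ≥2) → not satisfied.
rule 10 — Licensed Importation: [the goods have undergone substantial transformation in the partner country? no] OR [not a Senior Lot (rule 12)? yes] → satisfied.
rule 5 — Approved Consignment: [the importer is an authorised economic operator? yes] AND [the goods are for the importer's own use? no] → not satisfied.
rule 7 — Tier III Goods: [the goods originate in a preference-partner country? yes] OR [the goods are subject to anti-dumping measures? yes] OR [the declaration was lodged electronically? no] → satisfied.
rule 4 — Relevant Lot: [Licensed Importation (rule 10)? yes] OR [Approved Consignment (rule 5)? no] OR [not a Tier III Goods (rule 7)? no] → satisfied.
rule 6 — Tier III Declaration: [the importer is not established in the territory? no] AND [the importer is not an authorised economic operator? no] → not satisfied.
rule 9 — Certified Entry: the goods are intended for re-export? yes; a valid proof of origin accompanies the goods? no; Tier III Declaration (rule 6)? no — 1 of 3 hold (need ≥2) → not satisfied.
rule 1 — Restricted Lot: [the goods fall within a tariff-suspension heading? no] AND [the goods do not originate in a preference-partner country? no] AND [the goods are intended for home use? no] → not satisfied.
rule 11 — Tier III Entry: [the goods fall within a tariff-suspension heading? no] AND [the importer is established in the territory? yes] AND [the goods originate in a preference-partner country? yes] → not satisfied.
rule 3 — Qualifying Declaration: [Restricted Lot (rule 1)? no] AND [Tier III Entry (rule 11)? no] → not satisfied.
rule 8 — Class-P Entry: not a Relevant Lot (rule 4)? no; Certified Entry (rule 9)? no; not a Qualifying Declaration (rule 3)? yes — 1 of 3 hold (need ≥2) → not satisfied.

No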